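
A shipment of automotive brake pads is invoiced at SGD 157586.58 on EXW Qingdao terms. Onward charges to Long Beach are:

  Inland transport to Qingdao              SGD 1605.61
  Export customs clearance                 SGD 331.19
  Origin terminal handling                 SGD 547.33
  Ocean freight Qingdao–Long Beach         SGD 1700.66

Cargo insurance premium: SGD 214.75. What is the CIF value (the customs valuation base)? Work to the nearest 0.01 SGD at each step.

CIF = EXW price + pre-shipment costs + freight + insurance
CIF = 157586.58 + 1605.61 + 331.19 + 547.33 + 1700.66 + 214.75 = 161986.12

CIF value: SGD 161986.12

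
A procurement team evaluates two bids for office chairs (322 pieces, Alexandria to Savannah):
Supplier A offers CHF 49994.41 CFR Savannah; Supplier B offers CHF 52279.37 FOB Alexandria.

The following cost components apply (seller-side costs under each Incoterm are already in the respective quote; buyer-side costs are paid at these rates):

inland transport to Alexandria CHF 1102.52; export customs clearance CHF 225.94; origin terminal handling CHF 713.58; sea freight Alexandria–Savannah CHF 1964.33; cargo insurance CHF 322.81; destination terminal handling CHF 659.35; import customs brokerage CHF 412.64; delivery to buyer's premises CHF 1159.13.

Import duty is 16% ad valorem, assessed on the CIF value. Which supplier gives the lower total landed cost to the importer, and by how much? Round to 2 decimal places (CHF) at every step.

Supplier A (CFR):
CIF value = CFR price + insurance = 49994.41 + 322.81 = 50317.22
Import duty = 50317.22 × 16% = 8050.76
Buyer bears (A): 322.81 + 659.35 + 412.64 + 1159.13 = 2553.93
Landed cost (A) = invoice 49994.41 + 2553.93 + duty 8050.76 = 60599.10
Supplier B (FOB):
CIF value = FOB price + freight + insurance = 52279.37 + 1964.33 + 322.81 = 54566.51
Import duty = 54566.51 × 16% = 8730.64
Buyer bears (B): 1964.33 + 322.81 + 659.35 + 412.64 + 1159.13 = 4518.26
Landed cost (B) = invoice 52279.37 + 4518.26 + duty 8730.64 = 65528.27
Difference = |60599.10 − 65528.27| = 4929.17

Supplier A is cheaper by CHF 4929.17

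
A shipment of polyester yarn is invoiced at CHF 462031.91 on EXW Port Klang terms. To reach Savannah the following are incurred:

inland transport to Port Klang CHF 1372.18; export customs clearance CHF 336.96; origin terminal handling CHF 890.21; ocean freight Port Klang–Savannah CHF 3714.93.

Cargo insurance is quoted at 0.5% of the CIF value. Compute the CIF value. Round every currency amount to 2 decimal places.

Let C be the CIF value. C = EXW price + pre-shipment costs + freight + 0.5% × C
C − 0.5% × C = 462031.91 + 1372.18 + 336.96 + 890.21 + 3714.93
0.995 × C = 468346.19
C = 468346.19 / 0.995 = 470699.69
Insurance premium = 0.5% × 470699.69 = 2353.50

CIF value: CHF 470699.69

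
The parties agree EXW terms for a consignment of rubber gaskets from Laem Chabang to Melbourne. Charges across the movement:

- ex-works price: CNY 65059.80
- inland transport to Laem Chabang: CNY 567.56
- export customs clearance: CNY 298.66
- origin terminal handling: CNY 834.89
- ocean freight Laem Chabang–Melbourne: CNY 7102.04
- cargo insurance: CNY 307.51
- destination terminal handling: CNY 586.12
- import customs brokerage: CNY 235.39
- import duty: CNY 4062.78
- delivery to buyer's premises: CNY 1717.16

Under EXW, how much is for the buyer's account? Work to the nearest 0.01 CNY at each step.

Buyer's account: CNY 15712.11

EXW: the seller makes goods available at their premises; the buyer bears all onward costs.
Seller's account: goods 65059.80 = 65059.80
Buyer's account: inland to port 567.56 + export clearance 298.66 + origin terminal 834.89 + freight 7102.04 + insurance 307.51 + destination terminal 586.12 + brokerage 235.39 + duty 4062.78 + delivery 1717.16 = 15712.11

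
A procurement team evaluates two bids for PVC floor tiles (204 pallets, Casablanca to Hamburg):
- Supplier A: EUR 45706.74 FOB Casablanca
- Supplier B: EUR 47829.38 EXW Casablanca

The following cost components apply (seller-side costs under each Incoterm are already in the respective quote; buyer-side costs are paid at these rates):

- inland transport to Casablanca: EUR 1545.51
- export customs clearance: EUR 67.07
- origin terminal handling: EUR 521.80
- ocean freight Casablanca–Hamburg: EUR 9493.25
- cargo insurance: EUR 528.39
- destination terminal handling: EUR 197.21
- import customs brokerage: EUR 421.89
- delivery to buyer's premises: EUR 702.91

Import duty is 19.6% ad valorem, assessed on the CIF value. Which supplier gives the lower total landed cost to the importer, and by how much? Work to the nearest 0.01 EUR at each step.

Supplier A (FOB):
CIF value = FOB price + freight + insurance = 45706.74 + 9493.25 + 528.39 = 55728.38
Import duty = 55728.38 × 19.6% = 10922.76
Buyer bears (A): 9493.25 + 528.39 + 197.21 + 421.89 + 702.91 = 11343.65
Landed cost (A) = invoice 45706.74 + 11343.65 + duty 10922.76 = 67973.15
Supplier B (EXW):
CIF value = EXW price + inland to port + export clearance + origin terminal + freight + insurance = 47829.38 + 1545.51 + 67.07 + 521.80 + 9493.25 + 528.39 = 59985.40
Import duty = 59985.40 × 19.6% = 11757.14
Buyer bears (B): 1545.51 + 67.07 + 521.80 + 9493.25 + 528.39 + 197.21 + 421.89 + 702.91 = 13478.03
Landed cost (B) = invoice 47829.38 + 13478.03 + duty 11757.14 = 73064.55
Difference = |67973.15 − 73064.55| = 5091.40

Supplier A is cheaper by EUR 5091.40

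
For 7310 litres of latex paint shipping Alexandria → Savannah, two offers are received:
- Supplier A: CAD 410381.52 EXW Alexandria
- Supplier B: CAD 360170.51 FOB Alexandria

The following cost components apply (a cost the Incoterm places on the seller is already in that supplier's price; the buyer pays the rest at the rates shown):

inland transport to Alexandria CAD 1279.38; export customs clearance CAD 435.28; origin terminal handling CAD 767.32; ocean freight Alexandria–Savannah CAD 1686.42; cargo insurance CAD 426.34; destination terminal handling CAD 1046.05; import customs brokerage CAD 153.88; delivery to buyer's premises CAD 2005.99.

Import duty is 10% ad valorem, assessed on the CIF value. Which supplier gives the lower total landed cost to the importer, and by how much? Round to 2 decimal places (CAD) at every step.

Supplier A (EXW):
CIF value = EXW price + inland to port + export clearance + origin terminal + freight + insurance = 410381.52 + 1279.38 + 435.28 + 767.32 + 1686.42 + 426.34 = 414976.26
Import duty = 414976.26 × 10% = 41497.63
Buyer bears (A): 1279.38 + 435.28 + 767.32 + 1686.42 + 426.34 + 1046.05 + 153.88 + 2005.99 = 7800.66
Landed cost (A) = invoice 410381.52 + 7800.66 + duty 41497.63 = 459679.81
Supplier B (FOB):
CIF value = FOB price + freight + insurance = 360170.51 + 1686.42 + 426.34 = 362283.27
Import duty = 362283.27 × 10% = 36228.33
Buyer bears (B): 1686.42 + 426.34 + 1046.05 + 153.88 + 2005.99 = 5318.68
Landed cost (B) = invoice 360170.51 + 5318.68 + duty 36228.33 = 401717.52
Difference = |459679.81 − 401717.52| = 57962.29

Supplier B is cheaper by CAD 57962.29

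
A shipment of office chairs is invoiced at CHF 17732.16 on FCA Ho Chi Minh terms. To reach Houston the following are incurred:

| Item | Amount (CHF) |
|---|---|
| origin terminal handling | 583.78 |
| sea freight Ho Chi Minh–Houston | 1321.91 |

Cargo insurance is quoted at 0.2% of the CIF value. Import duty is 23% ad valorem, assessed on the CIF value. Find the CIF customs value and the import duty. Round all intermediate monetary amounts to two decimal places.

CIF value: CHF 19677.20; import duty: CHF 4525.76

Let C be the CIF value. C = FCA price + pre-shipment costs + freight + 0.2% × C
C − 0.2% × C = 17732.16 + 583.78 + 1321.91
0.998 × C = 19637.85
C = 19637.85 / 0.998 = 19677.20
Insurance premium = 0.2% × 19677.20 = 39.35
Import duty = 19677.20 × 23% = 4525.76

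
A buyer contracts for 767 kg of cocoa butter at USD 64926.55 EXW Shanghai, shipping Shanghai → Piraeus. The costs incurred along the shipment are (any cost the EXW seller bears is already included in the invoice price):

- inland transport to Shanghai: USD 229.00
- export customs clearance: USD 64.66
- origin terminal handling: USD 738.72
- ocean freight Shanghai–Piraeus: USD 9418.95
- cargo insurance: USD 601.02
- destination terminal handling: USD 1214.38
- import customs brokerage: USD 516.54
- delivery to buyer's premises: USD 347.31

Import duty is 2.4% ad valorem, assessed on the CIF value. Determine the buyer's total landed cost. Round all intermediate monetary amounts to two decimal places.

EXW: the seller makes goods available at their premises; the buyer bears all onward costs.
CIF value = EXW price + inland to port + export clearance + origin terminal + freight + insurance = 64926.55 + 229.00 + 64.66 + 738.72 + 9418.95 + 601.02 = 75978.90
Import duty = 75978.90 × 2.4% = 1823.49
Buyer bears: inland to port 229.00 + export clearance 64.66 + origin terminal 738.72 + freight 9418.95 + insurance 601.02 + destination terminal 1214.38 + brokerage 516.54 + delivery 347.31 + duty 1823.49 = 14954.07
Landed cost = invoice 64926.55 + 14954.07 = 79880.62

Total landed cost: USD 79880.62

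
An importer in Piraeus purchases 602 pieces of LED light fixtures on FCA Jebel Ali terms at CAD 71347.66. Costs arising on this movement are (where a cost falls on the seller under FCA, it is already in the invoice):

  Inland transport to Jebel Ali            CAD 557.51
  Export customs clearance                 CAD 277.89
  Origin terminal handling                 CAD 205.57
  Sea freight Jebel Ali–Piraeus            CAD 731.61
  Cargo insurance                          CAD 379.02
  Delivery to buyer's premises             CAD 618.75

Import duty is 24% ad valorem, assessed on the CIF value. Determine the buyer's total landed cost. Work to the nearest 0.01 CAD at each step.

Total landed cost: CAD 90721.94

FCA: the seller delivers export-cleared goods to the carrier; the buyer bears costs from that point.
Already in the invoice (seller's account under FCA): inland to port, export clearance — exclude.
CIF value = FCA price + origin terminal + freight + insurance = 71347.66 + 205.57 + 731.61 + 379.02 = 72663.86
Import duty = 72663.86 × 24% = 17439.33
Buyer bears: origin terminal 205.57 + freight 731.61 + insurance 379.02 + delivery 618.75 + duty 17439.33 = 19374.28
Landed cost = invoice 71347.66 + 19374.28 = 90721.94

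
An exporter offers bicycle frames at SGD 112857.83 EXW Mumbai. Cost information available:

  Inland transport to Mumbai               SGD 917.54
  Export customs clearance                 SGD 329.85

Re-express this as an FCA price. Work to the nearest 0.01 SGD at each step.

FCA price: SGD 114105.22

From EXW to FCA, the seller additionally bears: inland to port, export clearance.
FCA price = 112857.83 + 917.54 + 329.85 = 114105.22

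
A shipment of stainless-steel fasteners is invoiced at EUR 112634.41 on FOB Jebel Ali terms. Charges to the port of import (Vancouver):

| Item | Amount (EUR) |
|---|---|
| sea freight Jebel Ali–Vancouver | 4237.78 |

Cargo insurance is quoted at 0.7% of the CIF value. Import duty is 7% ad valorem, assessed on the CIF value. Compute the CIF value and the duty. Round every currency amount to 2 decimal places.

Let C be the CIF value. C = FOB price + freight + 0.7% × C
C − 0.7% × C = 112634.41 + 4237.78
0.993 × C = 116872.19
C = 116872.19 / 0.993 = 117696.06
Insurance premium = 0.7% × 117696.06 = 823.87
Import duty = 117696.06 × 7% = 8238.72

CIF value: EUR 117696.06; import duty: EUR 8238.72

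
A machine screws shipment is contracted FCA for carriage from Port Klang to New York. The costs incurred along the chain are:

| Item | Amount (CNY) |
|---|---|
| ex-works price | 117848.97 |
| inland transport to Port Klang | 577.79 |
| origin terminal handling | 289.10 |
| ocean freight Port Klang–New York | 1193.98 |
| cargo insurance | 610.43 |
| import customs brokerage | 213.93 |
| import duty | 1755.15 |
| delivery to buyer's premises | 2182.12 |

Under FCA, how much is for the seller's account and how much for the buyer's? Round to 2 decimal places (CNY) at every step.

FCA: the seller delivers export-cleared goods to the carrier; the buyer bears costs from that point.
Seller's account: goods 117848.97 + inland to port 577.79 = 118426.76
Buyer's account: origin terminal 289.10 + freight 1193.98 + insurance 610.43 + brokerage 213.93 + duty 1755.15 + delivery 2182.12 = 6244.71

Seller: CNY 118426.76; buyer: CNY 6244.71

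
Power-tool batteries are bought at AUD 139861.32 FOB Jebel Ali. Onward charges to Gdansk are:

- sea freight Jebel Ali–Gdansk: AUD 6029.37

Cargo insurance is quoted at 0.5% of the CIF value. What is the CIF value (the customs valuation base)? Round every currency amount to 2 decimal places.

Let C be the CIF value. C = FOB price + freight + 0.5% × C
C − 0.5% × C = 139861.32 + 6029.37
0.995 × C = 145890.69
C = 145890.69 / 0.995 = 146623.81
Insurance premium = 0.5% × 146623.81 = 733.12

CIF value: AUD 146623.81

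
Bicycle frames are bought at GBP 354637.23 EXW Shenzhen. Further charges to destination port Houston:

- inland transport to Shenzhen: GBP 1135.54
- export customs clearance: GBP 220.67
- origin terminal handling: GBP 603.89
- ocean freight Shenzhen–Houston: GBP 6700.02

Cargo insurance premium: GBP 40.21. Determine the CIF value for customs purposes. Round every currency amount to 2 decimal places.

CIF value: GBP 363337.56

CIF = EXW price + pre-shipment costs + freight + insurance
CIF = 354637.23 + 1135.54 + 220.67 + 603.89 + 6700.02 + 40.21 = 363337.56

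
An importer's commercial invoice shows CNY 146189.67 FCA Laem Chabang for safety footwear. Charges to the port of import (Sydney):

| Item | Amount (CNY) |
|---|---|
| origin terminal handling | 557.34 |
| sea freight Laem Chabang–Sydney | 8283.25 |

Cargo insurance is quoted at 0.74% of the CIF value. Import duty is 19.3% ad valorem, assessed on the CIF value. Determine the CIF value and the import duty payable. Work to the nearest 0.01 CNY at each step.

Let C be the CIF value. C = FCA price + pre-shipment costs + freight + 0.74% × C
C − 0.74% × C = 146189.67 + 557.34 + 8283.25
0.9926 × C = 155030.26
C = 155030.26 / 0.9926 = 156186.04
Insurance premium = 0.74% × 156186.04 = 1155.78
Import duty = 156186.04 × 19.3% = 30143.91

CIF value: CNY 156186.04; import duty: CNY 30143.91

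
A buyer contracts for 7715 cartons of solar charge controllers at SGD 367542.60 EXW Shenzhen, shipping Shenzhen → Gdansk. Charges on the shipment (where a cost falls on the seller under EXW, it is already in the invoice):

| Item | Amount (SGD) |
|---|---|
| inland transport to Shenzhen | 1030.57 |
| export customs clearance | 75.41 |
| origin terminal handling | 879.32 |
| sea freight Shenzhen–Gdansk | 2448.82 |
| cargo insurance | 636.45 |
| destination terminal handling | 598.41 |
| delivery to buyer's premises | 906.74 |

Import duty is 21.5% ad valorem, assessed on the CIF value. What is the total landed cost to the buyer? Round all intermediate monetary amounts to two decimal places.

EXW: the seller makes goods available at their premises; the buyer bears all onward costs.
CIF value = EXW price + inland to port + export clearance + origin terminal + freight + insurance = 367542.60 + 1030.57 + 75.41 + 879.32 + 2448.82 + 636.45 = 372613.17
Import duty = 372613.17 × 21.5% = 80111.83
Buyer bears: inland to port 1030.57 + export clearance 75.41 + origin terminal 879.32 + freight 2448.82 + insurance 636.45 + destination terminal 598.41 + delivery 906.74 + duty 80111.83 = 86687.55
Landed cost = invoice 367542.60 + 86687.55 = 454230.15

Total landed cost: SGD 454230.15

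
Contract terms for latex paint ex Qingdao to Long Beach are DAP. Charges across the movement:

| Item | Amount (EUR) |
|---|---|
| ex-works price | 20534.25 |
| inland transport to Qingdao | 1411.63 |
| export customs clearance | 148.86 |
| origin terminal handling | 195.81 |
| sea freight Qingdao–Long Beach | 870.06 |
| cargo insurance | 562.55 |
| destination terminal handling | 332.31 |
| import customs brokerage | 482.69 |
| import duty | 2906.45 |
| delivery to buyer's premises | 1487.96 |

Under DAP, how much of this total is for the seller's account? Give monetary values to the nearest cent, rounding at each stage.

DAP: the seller bears all costs to the named destination except import duty and clearance.
Seller's account: goods 20534.25 + inland to port 1411.63 + export clearance 148.86 + origin terminal 195.81 + freight 870.06 + insurance 562.55 + destination terminal 332.31 + delivery 1487.96 = 25543.43
Buyer's account: brokerage 482.69 + duty 2906.45 = 3389.14

Seller's account: EUR 25543.43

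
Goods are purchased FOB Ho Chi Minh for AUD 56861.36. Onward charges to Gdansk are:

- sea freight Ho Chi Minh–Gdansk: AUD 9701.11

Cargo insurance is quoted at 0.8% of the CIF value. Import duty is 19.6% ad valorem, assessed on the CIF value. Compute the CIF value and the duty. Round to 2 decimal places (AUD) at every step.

Let C be the CIF value. C = FOB price + freight + 0.8% × C
C − 0.8% × C = 56861.36 + 9701.11
0.992 × C = 66562.47
C = 66562.47 / 0.992 = 67099.26
Insurance premium = 0.8% × 67099.26 = 536.79
Import duty = 67099.26 × 19.6% = 13151.45

CIF value: AUD 67099.26; import duty: AUD 13151.45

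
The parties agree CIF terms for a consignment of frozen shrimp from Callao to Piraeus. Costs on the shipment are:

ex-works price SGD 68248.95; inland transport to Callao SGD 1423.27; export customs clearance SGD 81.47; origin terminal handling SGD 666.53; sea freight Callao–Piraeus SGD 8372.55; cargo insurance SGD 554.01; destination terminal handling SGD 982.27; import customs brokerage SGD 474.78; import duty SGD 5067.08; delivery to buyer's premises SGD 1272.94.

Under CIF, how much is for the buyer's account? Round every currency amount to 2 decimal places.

Buyer's account: SGD 7797.07

CIF: the seller pays costs through ocean freight and marine insurance to the destination port.
Seller's account: goods 68248.95 + inland to port 1423.27 + export clearance 81.47 + origin terminal 666.53 + freight 8372.55 + insurance 554.01 = 79346.78
Buyer's account: destination terminal 982.27 + brokerage 474.78 + duty 5067.08 + delivery 1272.94 = 7797.07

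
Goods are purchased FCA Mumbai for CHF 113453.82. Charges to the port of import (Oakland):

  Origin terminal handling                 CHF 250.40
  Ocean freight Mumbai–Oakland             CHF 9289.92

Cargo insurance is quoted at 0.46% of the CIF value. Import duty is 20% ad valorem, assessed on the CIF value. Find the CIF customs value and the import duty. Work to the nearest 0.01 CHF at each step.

Let C be the CIF value. C = FCA price + pre-shipment costs + freight + 0.46% × C
C − 0.46% × C = 113453.82 + 250.40 + 9289.92
0.9954 × C = 122994.14
C = 122994.14 / 0.9954 = 123562.53
Insurance premium = 0.46% × 123562.53 = 568.39
Import duty = 123562.53 × 20% = 24712.51

CIF value: CHF 123562.53; import duty: CHF 24712.51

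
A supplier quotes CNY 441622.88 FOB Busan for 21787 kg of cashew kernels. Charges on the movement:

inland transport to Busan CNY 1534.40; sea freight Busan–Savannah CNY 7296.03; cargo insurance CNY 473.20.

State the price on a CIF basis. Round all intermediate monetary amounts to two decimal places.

CIF price: CNY 449392.11

Not relevant to the conversion: inland to port — on the seller under both FOB and CIF; already in the FOB price and stays in the CIF price.
From FOB to CIF, the seller additionally bears: freight, insurance.
CIF price = 441622.88 + 7296.03 + 473.20 = 449392.11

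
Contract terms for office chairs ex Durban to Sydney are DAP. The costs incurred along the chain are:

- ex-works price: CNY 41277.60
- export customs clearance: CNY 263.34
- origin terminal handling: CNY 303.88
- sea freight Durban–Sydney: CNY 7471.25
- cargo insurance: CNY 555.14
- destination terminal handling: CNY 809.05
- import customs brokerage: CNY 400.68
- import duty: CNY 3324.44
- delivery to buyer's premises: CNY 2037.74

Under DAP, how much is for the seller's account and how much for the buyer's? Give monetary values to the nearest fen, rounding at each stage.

DAP: the seller bears all costs to the named destination except import duty and clearance.
Seller's account: goods 41277.60 + export clearance 263.34 + origin terminal 303.88 + freight 7471.25 + insurance 555.14 + destination terminal 809.05 + delivery 2037.74 = 52718.00
Buyer's account: brokerage 400.68 + duty 3324.44 = 3725.12

Seller: CNY 52718.00; buyer: CNY 3725.12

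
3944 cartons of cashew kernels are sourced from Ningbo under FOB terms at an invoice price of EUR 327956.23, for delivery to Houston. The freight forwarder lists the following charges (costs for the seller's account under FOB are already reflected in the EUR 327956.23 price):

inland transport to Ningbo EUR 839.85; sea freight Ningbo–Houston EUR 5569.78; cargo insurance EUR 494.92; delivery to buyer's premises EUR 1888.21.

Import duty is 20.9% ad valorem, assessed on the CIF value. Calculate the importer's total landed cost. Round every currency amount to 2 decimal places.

FOB: the seller bears costs until goods are on board at the origin port; the buyer bears freight, insurance and all costs thereafter.
Already in the invoice (seller's account under FOB): inland to port — exclude.
CIF value = FOB price + freight + insurance = 327956.23 + 5569.78 + 494.92 = 334020.93
Import duty = 334020.93 × 20.9% = 69810.37
Buyer bears: freight 5569.78 + insurance 494.92 + delivery 1888.21 + duty 69810.37 = 77763.28
Landed cost = invoice 327956.23 + 77763.28 = 405719.51

Total landed cost: EUR 405719.51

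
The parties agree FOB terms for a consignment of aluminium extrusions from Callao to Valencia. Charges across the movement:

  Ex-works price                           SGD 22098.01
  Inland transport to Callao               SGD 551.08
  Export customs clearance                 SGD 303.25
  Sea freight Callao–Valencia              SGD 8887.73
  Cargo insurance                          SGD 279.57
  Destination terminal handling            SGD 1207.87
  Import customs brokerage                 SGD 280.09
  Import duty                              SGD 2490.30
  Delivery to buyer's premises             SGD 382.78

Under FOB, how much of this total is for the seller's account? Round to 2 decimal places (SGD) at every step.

FOB: the seller bears costs until goods are on board at the origin port; the buyer bears freight, insurance and all costs thereafter.
Seller's account: goods 22098.01 + inland to port 551.08 + export clearance 303.25 = 22952.34
Buyer's account: freight 8887.73 + insurance 279.57 + destination terminal 1207.87 + brokerage 280.09 + duty 2490.30 + delivery 382.78 = 13528.34

Seller's account: SGD 22952.34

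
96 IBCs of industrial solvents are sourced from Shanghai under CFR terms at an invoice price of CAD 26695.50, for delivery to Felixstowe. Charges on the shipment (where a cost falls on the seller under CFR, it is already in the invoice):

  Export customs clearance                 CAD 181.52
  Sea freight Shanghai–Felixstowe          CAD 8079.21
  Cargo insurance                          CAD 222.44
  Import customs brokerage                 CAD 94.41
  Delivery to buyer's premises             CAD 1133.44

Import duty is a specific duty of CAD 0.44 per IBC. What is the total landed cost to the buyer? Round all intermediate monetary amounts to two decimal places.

CFR: the seller pays costs through ocean freight to the destination port, but not insurance.
Already in the invoice (seller's account under CFR): export clearance, freight — exclude.
CIF value = CFR price + insurance = 26695.50 + 222.44 = 26917.94
Import duty = 96 × 0.44 = 42.24
Buyer bears: insurance 222.44 + brokerage 94.41 + delivery 1133.44 + duty 42.24 = 1492.53
Landed cost = invoice 26695.50 + 1492.53 = 28188.03

Total landed cost: CAD 28188.03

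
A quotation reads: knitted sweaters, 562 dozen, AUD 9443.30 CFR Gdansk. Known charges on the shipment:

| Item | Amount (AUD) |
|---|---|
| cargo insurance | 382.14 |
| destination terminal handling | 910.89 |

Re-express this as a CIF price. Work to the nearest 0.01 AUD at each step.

Not relevant to the conversion: destination terminal — on the buyer under both terms; not part of either seller's price.
From CFR to CIF, the seller additionally bears: insurance.
CIF price = 9443.30 + 382.14 = 9825.44

CIF price: AUD 9825.44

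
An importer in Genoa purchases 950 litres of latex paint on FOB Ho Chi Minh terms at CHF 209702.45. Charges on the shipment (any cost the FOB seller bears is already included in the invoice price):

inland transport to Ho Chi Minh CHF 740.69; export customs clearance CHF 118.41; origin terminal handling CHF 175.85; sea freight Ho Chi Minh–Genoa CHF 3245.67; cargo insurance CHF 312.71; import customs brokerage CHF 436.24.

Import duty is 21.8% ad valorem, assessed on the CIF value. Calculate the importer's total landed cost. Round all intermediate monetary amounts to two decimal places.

FOB: the seller bears costs until goods are on board at the origin port; the buyer bears freight, insurance and all costs thereafter.
Already in the invoice (seller's account under FOB): inland to port, export clearance, origin terminal — exclude.
CIF value = FOB price + freight + insurance = 209702.45 + 3245.67 + 312.71 = 213260.83
Import duty = 213260.83 × 21.8% = 46490.86
Buyer bears: freight 3245.67 + insurance 312.71 + brokerage 436.24 + duty 46490.86 = 50485.48
Landed cost = invoice 209702.45 + 50485.48 = 260187.93

Total landed cost: CHF 260187.93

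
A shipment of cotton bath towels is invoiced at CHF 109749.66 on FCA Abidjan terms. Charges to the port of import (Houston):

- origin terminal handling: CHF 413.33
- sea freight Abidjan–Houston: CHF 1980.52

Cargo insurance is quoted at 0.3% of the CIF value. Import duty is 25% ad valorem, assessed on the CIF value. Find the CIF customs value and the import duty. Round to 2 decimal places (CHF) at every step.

CIF value: CHF 112480.95; import duty: CHF 28120.24

Let C be the CIF value. C = FCA price + pre-shipment costs + freight + 0.3% × C
C − 0.3% × C = 109749.66 + 413.33 + 1980.52
0.997 × C = 112143.51
C = 112143.51 / 0.997 = 112480.95
Insurance premium = 0.3% × 112480.95 = 337.44
Import duty = 112480.95 × 25% = 28120.24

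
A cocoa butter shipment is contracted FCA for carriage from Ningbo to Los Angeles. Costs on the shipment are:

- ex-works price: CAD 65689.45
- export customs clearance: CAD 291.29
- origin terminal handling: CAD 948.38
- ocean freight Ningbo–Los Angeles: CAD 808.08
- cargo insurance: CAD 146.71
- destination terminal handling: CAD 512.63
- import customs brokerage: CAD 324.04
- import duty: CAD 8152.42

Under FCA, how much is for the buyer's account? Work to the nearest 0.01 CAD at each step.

Buyer's account: CAD 10892.26

FCA: the seller delivers export-cleared goods to the carrier; the buyer bears costs from that point.
Seller's account: goods 65689.45 + export clearance 291.29 = 65980.74
Buyer's account: origin terminal 948.38 + freight 808.08 + insurance 146.71 + destination terminal 512.63 + brokerage 324.04 + duty 8152.42 = 10892.26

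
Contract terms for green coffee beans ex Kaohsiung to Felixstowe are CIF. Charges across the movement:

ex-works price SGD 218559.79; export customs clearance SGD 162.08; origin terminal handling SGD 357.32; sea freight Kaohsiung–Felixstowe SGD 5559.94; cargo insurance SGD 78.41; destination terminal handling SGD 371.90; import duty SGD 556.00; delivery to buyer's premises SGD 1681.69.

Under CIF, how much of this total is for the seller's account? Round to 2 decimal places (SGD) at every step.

Seller's account: SGD 224717.54

CIF: the seller pays costs through ocean freight and marine insurance to the destination port.
Seller's account: goods 218559.79 + export clearance 162.08 + origin terminal 357.32 + freight 5559.94 + insurance 78.41 = 224717.54
Buyer's account: destination terminal 371.90 + duty 556.00 + delivery 1681.69 = 2609.59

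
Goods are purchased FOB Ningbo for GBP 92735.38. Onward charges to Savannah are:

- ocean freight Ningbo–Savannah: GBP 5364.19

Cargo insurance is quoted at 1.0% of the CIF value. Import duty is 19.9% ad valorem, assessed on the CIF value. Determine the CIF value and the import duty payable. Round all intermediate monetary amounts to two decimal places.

Let C be the CIF value. C = FOB price + freight + 1.0% × C
C − 1.0% × C = 92735.38 + 5364.19
0.99 × C = 98099.57
C = 98099.57 / 0.99 = 99090.47
Insurance premium = 1.0% × 99090.47 = 990.90
Import duty = 99090.47 × 19.9% = 19719.00

CIF value: GBP 99090.47; import duty: GBP 19719.00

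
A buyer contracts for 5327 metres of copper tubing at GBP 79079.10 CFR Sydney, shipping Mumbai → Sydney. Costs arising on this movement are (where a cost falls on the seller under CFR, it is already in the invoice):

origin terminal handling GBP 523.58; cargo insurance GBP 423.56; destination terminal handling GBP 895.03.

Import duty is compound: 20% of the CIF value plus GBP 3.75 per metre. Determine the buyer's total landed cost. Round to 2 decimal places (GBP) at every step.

CFR: the seller pays costs through ocean freight to the destination port, but not insurance.
Already in the invoice (seller's account under CFR): origin terminal — exclude.
CIF value = CFR price + insurance = 79079.10 + 423.56 = 79502.66
Ad valorem component: 79502.66 × 20% = 15900.53
Specific component: 5327 × 3.75 = 19976.25
Import duty = 15900.53 + 19976.25 = 35876.78
Buyer bears: insurance 423.56 + destination terminal 895.03 + duty 35876.78 = 37195.37
Landed cost = invoice 79079.10 + 37195.37 = 116274.47

Total landed cost: GBP 116274.47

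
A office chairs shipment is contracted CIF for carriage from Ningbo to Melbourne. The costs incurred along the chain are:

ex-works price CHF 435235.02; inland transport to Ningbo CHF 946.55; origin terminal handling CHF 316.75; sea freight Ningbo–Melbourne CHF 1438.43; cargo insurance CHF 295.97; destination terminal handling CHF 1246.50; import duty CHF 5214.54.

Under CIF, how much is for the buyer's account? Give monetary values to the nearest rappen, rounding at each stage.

CIF: the seller pays costs through ocean freight and marine insurance to the destination port.
Seller's account: goods 435235.02 + inland to port 946.55 + origin terminal 316.75 + freight 1438.43 + insurance 295.97 = 438232.72
Buyer's account: destination terminal 1246.50 + duty 5214.54 = 6461.04

Buyer's account: CHF 6461.04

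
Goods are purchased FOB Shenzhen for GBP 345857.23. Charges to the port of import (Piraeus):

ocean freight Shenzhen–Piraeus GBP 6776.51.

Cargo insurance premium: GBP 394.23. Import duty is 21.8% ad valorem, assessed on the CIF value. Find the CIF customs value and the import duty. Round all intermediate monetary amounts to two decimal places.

CIF = FOB price + freight + insurance
CIF = 345857.23 + 6776.51 + 394.23 = 353027.97
Import duty = 353027.97 × 21.8% = 76960.10

CIF value: GBP 353027.97; import duty: GBP 76960.10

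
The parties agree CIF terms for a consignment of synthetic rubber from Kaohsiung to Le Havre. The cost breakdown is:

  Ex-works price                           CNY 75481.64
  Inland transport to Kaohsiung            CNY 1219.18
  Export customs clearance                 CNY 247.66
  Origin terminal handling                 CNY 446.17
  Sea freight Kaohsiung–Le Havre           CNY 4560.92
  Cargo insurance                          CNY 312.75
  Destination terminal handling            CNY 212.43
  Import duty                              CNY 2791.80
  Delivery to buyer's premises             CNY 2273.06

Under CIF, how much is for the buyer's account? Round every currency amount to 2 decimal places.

Buyer's account: CNY 5277.29

CIF: the seller pays costs through ocean freight and marine insurance to the destination port.
Seller's account: goods 75481.64 + inland to port 1219.18 + export clearance 247.66 + origin terminal 446.17 + freight 4560.92 + insurance 312.75 = 82268.32
Buyer's account: destination terminal 212.43 + duty 2791.80 + delivery 2273.06 = 5277.29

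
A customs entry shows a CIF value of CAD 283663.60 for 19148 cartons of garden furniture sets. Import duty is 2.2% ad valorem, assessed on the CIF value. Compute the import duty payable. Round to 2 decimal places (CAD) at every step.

Import duty = 283663.60 × 2.2% = 6240.60

Import duty: CAD 6240.60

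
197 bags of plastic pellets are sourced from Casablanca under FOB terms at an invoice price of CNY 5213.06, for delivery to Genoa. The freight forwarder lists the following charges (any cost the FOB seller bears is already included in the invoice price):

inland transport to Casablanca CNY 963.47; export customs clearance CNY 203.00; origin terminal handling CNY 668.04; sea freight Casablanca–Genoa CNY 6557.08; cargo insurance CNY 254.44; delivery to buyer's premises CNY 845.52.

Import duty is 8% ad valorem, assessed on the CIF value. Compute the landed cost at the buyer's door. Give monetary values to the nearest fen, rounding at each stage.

FOB: the seller bears costs until goods are on board at the origin port; the buyer bears freight, insurance and all costs thereafter.
Already in the invoice (seller's account under FOB): inland to port, export clearance, origin terminal — exclude.
CIF value = FOB price + freight + insurance = 5213.06 + 6557.08 + 254.44 = 12024.58
Import duty = 12024.58 × 8% = 961.97
Buyer bears: freight 6557.08 + insurance 254.44 + delivery 845.52 + duty 961.97 = 8619.01
Landed cost = invoice 5213.06 + 8619.01 = 13832.07

Total landed cost: CNY 13832.07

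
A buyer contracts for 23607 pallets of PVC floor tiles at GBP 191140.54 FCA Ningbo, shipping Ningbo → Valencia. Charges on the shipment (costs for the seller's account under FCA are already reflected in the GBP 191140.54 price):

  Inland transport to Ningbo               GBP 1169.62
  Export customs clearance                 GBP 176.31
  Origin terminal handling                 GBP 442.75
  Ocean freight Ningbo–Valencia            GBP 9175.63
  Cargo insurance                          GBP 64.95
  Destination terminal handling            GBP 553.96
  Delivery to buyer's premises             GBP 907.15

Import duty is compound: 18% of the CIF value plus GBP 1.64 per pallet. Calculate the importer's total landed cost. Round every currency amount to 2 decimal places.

Total landed cost: GBP 277148.76

FCA: the seller delivers export-cleared goods to the carrier; the buyer bears costs from that point.
Already in the invoice (seller's account under FCA): inland to port, export clearance — exclude.
CIF value = FCA price + origin terminal + freight + insurance = 191140.54 + 442.75 + 9175.63 + 64.95 = 200823.87
Ad valorem component: 200823.87 × 18% = 36148.30
Specific component: 23607 × 1.64 = 38715.48
Import duty = 36148.30 + 38715.48 = 74863.78
Buyer bears: origin terminal 442.75 + freight 9175.63 + insurance 64.95 + destination terminal 553.96 + delivery 907.15 + duty 74863.78 = 86008.22
Landed cost = invoice 191140.54 + 86008.22 = 277148.76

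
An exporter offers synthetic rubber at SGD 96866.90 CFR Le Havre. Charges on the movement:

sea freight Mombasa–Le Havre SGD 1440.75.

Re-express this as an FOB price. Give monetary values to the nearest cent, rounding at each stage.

From CFR to FOB, the seller no longer bears: freight.
FOB price = 96866.90 − 1440.75 = 95426.15

FOB price: SGD 95426.15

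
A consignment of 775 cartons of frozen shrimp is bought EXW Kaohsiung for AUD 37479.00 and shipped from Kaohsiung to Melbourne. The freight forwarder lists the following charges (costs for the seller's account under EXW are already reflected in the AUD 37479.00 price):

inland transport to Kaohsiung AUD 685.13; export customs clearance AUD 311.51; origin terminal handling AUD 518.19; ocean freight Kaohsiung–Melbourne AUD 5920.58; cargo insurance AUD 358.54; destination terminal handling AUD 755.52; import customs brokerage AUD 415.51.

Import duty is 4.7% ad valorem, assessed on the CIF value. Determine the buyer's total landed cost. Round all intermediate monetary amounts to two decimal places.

EXW: the seller makes goods available at their premises; the buyer bears all onward costs.
CIF value = EXW price + inland to port + export clearance + origin terminal + freight + insurance = 37479.00 + 685.13 + 311.51 + 518.19 + 5920.58 + 358.54 = 45272.95
Import duty = 45272.95 × 4.7% = 2127.83
Buyer bears: inland to port 685.13 + export clearance 311.51 + origin terminal 518.19 + freight 5920.58 + insurance 358.54 + destination terminal 755.52 + brokerage 415.51 + duty 2127.83 = 11092.81
Landed cost = invoice 37479.00 + 11092.81 = 48571.81

Total landed cost: AUD 48571.81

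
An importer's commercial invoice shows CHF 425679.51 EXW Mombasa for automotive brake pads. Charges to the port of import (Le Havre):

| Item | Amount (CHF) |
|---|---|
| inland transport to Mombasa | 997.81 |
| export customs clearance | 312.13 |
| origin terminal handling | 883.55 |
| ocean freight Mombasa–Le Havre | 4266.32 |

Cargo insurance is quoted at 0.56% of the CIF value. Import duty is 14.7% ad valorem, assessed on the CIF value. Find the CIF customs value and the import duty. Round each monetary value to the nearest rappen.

Let C be the CIF value. C = EXW price + pre-shipment costs + freight + 0.56% × C
C − 0.56% × C = 425679.51 + 997.81 + 312.13 + 883.55 + 4266.32
0.9944 × C = 432139.32
C = 432139.32 / 0.9944 = 434572.93
Insurance premium = 0.56% × 434572.93 = 2433.61
Import duty = 434572.93 × 14.7% = 63882.22

CIF value: CHF 434572.93; import duty: CHF 63882.22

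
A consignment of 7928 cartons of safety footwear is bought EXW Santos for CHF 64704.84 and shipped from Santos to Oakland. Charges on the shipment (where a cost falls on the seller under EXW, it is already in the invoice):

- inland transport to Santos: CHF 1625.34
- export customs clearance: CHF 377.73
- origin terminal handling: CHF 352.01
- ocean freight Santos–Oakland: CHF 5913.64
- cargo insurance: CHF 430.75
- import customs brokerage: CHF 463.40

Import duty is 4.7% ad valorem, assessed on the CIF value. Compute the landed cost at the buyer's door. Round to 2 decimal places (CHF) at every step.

EXW: the seller makes goods available at their premises; the buyer bears all onward costs.
CIF value = EXW price + inland to port + export clearance + origin terminal + freight + insurance = 64704.84 + 1625.34 + 377.73 + 352.01 + 5913.64 + 430.75 = 73404.31
Import duty = 73404.31 × 4.7% = 3450.00
Buyer bears: inland to port 1625.34 + export clearance 377.73 + origin terminal 352.01 + freight 5913.64 + insurance 430.75 + brokerage 463.40 + duty 3450.00 = 12612.87
Landed cost = invoice 64704.84 + 12612.87 = 77317.71

Total landed cost: CHF 77317.71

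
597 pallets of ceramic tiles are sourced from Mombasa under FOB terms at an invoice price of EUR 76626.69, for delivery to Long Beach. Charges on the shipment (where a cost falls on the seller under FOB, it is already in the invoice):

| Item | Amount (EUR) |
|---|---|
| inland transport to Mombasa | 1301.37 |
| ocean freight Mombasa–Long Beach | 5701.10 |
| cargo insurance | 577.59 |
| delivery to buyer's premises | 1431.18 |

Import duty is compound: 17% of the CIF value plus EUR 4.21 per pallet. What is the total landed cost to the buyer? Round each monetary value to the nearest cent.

FOB: the seller bears costs until goods are on board at the origin port; the buyer bears freight, insurance and all costs thereafter.
Already in the invoice (seller's account under FOB): inland to port — exclude.
CIF value = FOB price + freight + insurance = 76626.69 + 5701.10 + 577.59 = 82905.38
Ad valorem component: 82905.38 × 17% = 14093.91
Specific component: 597 × 4.21 = 2513.37
Import duty = 14093.91 + 2513.37 = 16607.28
Buyer bears: freight 5701.10 + insurance 577.59 + delivery 1431.18 + duty 16607.28 = 24317.15
Landed cost = invoice 76626.69 + 24317.15 = 100943.84

Total landed cost: EUR 100943.84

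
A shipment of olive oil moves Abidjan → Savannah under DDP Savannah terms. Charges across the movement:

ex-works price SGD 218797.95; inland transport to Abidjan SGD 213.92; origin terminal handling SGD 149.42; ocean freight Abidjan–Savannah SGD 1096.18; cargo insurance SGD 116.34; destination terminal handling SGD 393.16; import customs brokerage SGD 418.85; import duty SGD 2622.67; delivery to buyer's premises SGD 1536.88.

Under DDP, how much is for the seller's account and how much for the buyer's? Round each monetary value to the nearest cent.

DDP: the seller bears all costs including import duty.
Seller's account: goods 218797.95 + inland to port 213.92 + origin terminal 149.42 + freight 1096.18 + insurance 116.34 + destination terminal 393.16 + brokerage 418.85 + duty 2622.67 + delivery 1536.88 = 225345.37
Buyer's account: 0.00

Seller: SGD 225345.37; buyer: SGD 0.00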